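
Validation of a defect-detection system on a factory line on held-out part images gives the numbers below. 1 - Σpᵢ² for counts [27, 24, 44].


Probabilities: [27/95, 24/95, 44/95] ≈ [0.2842, 0.2526, 0.4632]
Σpᵢ² = (729 + 576 + 1936)/95² = 3241/9025
Gini = 1 - Σpᵢ² = 1 - 3241/9025 = 0.6409

0.6409


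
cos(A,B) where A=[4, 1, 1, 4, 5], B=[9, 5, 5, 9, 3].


A·B = 4·9 + 1·5 + 1·5 + 4·9 + 5·3 = 97
‖A‖ = √59 = 7.6811, ‖B‖ = √221 = 14.8661
cos = 97/(√59·√221) = 97/√13039 = 0.8495

0.8495


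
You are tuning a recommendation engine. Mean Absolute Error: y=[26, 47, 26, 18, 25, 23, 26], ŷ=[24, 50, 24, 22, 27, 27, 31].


Absolute errors: |26-24|=2, |47-50|=3, |26-24|=2, |18-22|=4, |25-27|=2, |23-27|=4, |26-31|=5
Sum = 22
MAE = 22/7 = 22/7

22/7


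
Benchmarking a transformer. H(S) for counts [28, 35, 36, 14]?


Probabilities: [28/113, 35/113, 36/113, 14/113] ≈ [0.2478, 0.3097, 0.3186, 0.1239]
H = -((28/113)·log₂(28/113) + (35/113)·log₂(35/113) + (36/113)·log₂(36/113) + (14/113)·log₂(14/113))
  = 1.9215 bits

1.9215 bits


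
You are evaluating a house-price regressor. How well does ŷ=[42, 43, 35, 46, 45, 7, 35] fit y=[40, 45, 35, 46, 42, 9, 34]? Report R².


ȳ = 35.8571
SS_res = Σ(y-ŷ)² = 22
SS_tot = Σ(y-ȳ)² = 966.86
R² = 1 - SS_res/SS_tot = 1 - 0.0228 = 0.9772

0.9772


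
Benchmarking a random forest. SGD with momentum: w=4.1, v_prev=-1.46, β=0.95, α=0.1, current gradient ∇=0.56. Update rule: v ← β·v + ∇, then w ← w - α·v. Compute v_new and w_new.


v_new = 0.95·-1.46 + 0.56 = -1.387 + 0.56 = -0.827
w_new = 4.1 - 0.1·-0.827 = 4.1 + 0.0827 = 4.1827

v_new=-0.827, w_new=4.1827


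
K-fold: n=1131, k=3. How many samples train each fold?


Fold size = 1131/3 = 377
Training per fold = 1131 - 377 = 754

754


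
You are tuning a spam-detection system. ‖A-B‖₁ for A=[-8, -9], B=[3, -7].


d = |-8-3| + |-9+ 7|
  = 11 + 2
  = 13

13


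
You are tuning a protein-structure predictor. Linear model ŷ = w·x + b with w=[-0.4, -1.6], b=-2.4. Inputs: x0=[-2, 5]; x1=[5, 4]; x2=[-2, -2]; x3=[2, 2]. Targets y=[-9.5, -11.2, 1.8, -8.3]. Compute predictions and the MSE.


ŷ0 = (-0.4)·(-2) + (-1.6)·(5) - 2.4 = -9.6
ŷ1 = (-0.4)·(5) + (-1.6)·(4) - 2.4 = -10.8
ŷ2 = (-0.4)·(-2) + (-1.6)·(-2) - 2.4 = 1.6
ŷ3 = (-0.4)·(2) + (-1.6)·(2) - 2.4 = -6.4
errors² = [0.01, 0.16, 0.04, 3.61]
MSE = 3.8200/4 = 0.955

0.955


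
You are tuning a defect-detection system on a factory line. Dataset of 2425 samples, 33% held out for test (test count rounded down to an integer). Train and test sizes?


Test = ⌊2425·33/100⌋ = 800
Train = 2425 - 800 = 1625

Train: 1625, Test: 800


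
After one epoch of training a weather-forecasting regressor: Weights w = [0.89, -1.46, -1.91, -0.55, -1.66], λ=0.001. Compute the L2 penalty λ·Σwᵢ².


‖w‖₂² = (0.89)² + (-1.46)² + (-1.91)² + (-0.55)² + (-1.66)²
     = 0.7921 + 2.1316 + 3.6481 + 0.3025 + 2.7556
     = 9.6299
λ·‖w‖₂² = 0.001·9.6299 = 0.00963

0.00963


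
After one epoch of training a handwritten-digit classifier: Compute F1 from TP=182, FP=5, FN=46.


Precision = 182/187 = 0.9733
Recall = 182/228 = 0.7982
F1 = 2·P·R/(P+R) = 2·TP/(2·TP+FP+FN) = 364/(364+5+46) = 364/415 = 0.8771

0.8771


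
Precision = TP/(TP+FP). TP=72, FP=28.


Precision = TP/(TP+FP)
= 72/(72+28)
= 72/100 = 72.0%

72.0%


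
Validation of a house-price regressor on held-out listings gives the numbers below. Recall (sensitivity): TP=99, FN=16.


Recall = TP/(TP+FN)
= 99/(99+16)
= 99/115 = 86.09%

86.09%


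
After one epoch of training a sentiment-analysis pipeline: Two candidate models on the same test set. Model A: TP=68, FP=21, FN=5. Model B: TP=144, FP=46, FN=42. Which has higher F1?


Model A: P=68/89=0.764, R=68/73=0.9315, F1=2PR/(P+R)=2TP/(2TP+FP+FN)=136/162=0.8395
Model B: P=144/190=0.7579, R=144/186=0.7742, F1=2PR/(P+R)=2TP/(2TP+FP+FN)=288/376=0.766
0.8395 > 0.766 → Model A

Model A


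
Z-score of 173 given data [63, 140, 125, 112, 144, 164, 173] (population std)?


μ = 131.5714, σ = 34.0624
z = (173 - 131.5714)/34.0624 = 1.2163

1.2163


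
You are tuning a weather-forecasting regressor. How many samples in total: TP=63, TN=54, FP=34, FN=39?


Total = TP + TN + FP + FN
= 63 + 54 + 34 + 39
= 190
(Predicted positive: 97, predicted negative: 93)

190


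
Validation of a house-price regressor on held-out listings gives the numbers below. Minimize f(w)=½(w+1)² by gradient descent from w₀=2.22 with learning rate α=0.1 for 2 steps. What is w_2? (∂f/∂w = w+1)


step 1: grad = 2.22+1 = 3.22; w = 2.22 - 0.1·(3.22) = 1.898
step 2: grad = 1.898+1 = 2.898; w = 1.898 - 0.1·(2.898) = 1.6082

1.6082


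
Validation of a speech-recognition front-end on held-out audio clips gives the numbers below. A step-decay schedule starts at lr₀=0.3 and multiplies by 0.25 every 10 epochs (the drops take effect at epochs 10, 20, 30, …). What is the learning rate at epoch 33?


n_drops = ⌊33/10⌋ = 3
lr = 0.3·0.25^3 = 0.3·0.015625 = 0.0046875

0.0046875


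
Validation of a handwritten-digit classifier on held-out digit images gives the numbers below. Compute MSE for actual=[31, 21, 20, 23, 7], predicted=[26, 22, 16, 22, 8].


Squared errors: (31-26)²=25, (21-22)²=1, (20-16)²=16, (23-22)²=1, (7-8)²=1
Sum = 44
MSE = 44/5 = 44/5

44/5


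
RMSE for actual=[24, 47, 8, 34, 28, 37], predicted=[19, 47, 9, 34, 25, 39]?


MSE = 39/6 = 6.5
RMSE = √(39/6) = 2.5495

2.5495


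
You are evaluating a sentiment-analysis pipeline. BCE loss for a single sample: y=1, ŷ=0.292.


BCE = -[y·ln(p) + (1-y)·ln(1-p)]
= -1·ln(0.292) - 0
= -ln(0.292) = 1.231

1.231


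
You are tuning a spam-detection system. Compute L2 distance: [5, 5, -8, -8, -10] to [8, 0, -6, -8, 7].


d = √((5-8)² + (5-0)² + (-8+ 6)² + (-8+ 8)² + (-10-7)²)
  = √(9 + 25 + 4 + 0 + 289)
  = √327 = 18.0831

18.0831


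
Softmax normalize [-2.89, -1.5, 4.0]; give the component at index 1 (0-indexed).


Exponentials: e^-2.89=0.0556, e^-1.5=0.2231, e^4.0=54.5982
Sum = 54.8769
Softmax = [0.001, 0.0041, 0.9949]
p[1] = 0.2231/54.8769 = 0.0041

0.0041


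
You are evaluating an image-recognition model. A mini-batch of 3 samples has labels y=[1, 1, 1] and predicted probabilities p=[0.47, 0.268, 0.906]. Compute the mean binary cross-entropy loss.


L[0] = -ln(0.47) = 0.755
L[1] = -ln(0.268) = 1.3168
L[2] = -ln(0.906) = 0.0987
mean = (0.755 + 1.3168 + 0.0987)/3 = 0.7235

0.7235


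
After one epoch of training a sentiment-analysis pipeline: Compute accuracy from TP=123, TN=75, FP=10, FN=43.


Accuracy = (TP+TN)/(TP+TN+FP+FN)
= (123+75)/(251)
= 198/251 = 78.88%

78.88%


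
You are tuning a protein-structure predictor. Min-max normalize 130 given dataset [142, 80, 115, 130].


min=80, max=142
(130-80)/(142-80) = 50/62 = 0.8065

0.8065


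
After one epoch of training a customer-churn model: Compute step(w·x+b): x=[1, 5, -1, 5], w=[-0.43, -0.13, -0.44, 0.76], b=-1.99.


z = (1)·(-0.43) + (5)·(-0.13) + (-1)·(-0.44) + (5)·(0.76) - 1.99
  = 1.17
step(z) = 1 (z≥0)

1


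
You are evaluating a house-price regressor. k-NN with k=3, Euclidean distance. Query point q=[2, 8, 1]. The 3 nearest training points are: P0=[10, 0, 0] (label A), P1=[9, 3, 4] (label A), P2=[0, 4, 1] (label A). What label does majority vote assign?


d(q,P0) = 11.3578  (label A)
d(q,P1) = 9.1104  (label A)
d(q,P2) = 4.4721  (label A)
Votes: A=3, B=0
Majority → A

A


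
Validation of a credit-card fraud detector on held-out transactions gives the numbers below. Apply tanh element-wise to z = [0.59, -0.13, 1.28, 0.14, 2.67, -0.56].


tanh(0.59) = 0.5299
tanh(-0.13) = -0.1293
tanh(1.28) = 0.8565
tanh(0.14) = 0.1391
tanh(2.67) = 0.9905
tanh(-0.56) = -0.508
result = [0.5299, -0.1293, 0.8565, 0.1391, 0.9905, -0.508]

[0.5299, -0.1293, 0.8565, 0.1391, 0.9905, -0.508]


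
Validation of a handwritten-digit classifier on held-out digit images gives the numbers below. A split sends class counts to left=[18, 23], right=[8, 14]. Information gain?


Parent = [26, 37], H_parent = 0.9779
H_left = 0.9892 (n=41), H_right = 0.9457 (n=22)
H_children = (41/63)·0.9892 + (22/63)·0.9457 = 0.974
IG = 0.9779 - 0.974 = 0.0039

0.0039


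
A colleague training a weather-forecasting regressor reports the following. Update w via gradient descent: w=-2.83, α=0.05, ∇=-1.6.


w_new = w - α·∇
= -2.83 - 0.05·-1.6
= -2.83 + 0.08
= -2.75

-2.75


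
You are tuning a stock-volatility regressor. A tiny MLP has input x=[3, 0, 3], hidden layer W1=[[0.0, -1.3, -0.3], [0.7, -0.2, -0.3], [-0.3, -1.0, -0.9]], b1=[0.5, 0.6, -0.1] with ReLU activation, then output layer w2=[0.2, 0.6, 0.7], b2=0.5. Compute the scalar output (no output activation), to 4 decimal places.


z1[0] = (0.0)·(3) + (-1.3)·(0) + (-0.3)·(3) + 0.5 = -0.4
z1[1] = (0.7)·(3) + (-0.2)·(0) + (-0.3)·(3) + 0.6 = 1.8
z1[2] = (-0.3)·(3) + (-1.0)·(0) + (-0.9)·(3) - 0.1 = -3.7
h = ReLU(z1) = [0.0, 1.8, 0.0]
output = (0.2)·(0.0) + (0.6)·(1.8) + (0.7)·(0.0) + 0.5 = 1.58

1.58


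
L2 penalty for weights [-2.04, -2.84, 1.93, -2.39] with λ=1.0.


‖w‖₂² = (-2.04)² + (-2.84)² + (1.93)² + (-2.39)²
     = 4.1616 + 8.0656 + 3.7249 + 5.7121
     = 21.6642
λ·‖w‖₂² = 1.0·21.6642 = 21.6642

21.6642


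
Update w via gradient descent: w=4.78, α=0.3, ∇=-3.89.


w_new = w - α·∇
= 4.78 - 0.3·-3.89
= 4.78 + 1.167
= 5.947

5.947


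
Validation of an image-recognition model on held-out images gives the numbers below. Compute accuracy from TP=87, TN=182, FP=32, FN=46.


Accuracy = (TP+TN)/(TP+TN+FP+FN)
= (87+182)/(347)
= 269/347 = 77.52%

77.52%


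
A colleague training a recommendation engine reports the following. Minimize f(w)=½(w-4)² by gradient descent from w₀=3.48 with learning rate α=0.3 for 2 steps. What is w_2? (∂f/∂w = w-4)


step 1: grad = 3.48-4 = -0.52; w = 3.48 - 0.3·(-0.52) = 3.636
step 2: grad = 3.636-4 = -0.364; w = 3.636 - 0.3·(-0.364) = 3.7452

3.7452


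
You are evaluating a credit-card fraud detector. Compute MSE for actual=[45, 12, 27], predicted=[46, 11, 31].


Squared errors: (45-46)²=1, (12-11)²=1, (27-31)²=16
Sum = 18
MSE = 18/3 = 6

6


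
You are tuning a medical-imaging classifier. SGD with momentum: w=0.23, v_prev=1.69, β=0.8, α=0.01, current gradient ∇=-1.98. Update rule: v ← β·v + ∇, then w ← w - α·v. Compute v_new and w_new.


v_new = 0.8·1.69 - 1.98 = 1.352 - 1.98 = -0.628
w_new = 0.23 - 0.01·-0.628 = 0.23 + 0.00628 = 0.23628

v_new=-0.628, w_new=0.23628


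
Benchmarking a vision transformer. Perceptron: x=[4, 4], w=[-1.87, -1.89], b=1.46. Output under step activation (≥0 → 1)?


z = (4)·(-1.87) + (4)·(-1.89) + 1.46
  = -13.58
step(z) = 0 (z<0)

0


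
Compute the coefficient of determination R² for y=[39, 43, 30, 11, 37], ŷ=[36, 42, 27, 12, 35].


ȳ = 32
SS_res = Σ(y-ŷ)² = 24
SS_tot = Σ(y-ȳ)² = 640
R² = 1 - SS_res/SS_tot = 1 - 0.0375 = 0.9625

0.9625


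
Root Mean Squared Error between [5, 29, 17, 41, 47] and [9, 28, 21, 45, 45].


MSE = 53/5 = 10.6
RMSE = √(53/5) = 3.2558

3.2558


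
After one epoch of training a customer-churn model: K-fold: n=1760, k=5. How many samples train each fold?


Fold size = 1760/5 = 352
Training per fold = 1760 - 352 = 1408

1408


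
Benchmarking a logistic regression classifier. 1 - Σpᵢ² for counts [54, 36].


Probabilities: [54/90, 36/90] ≈ [0.6, 0.4]
Σpᵢ² = (2916 + 1296)/90² = 4212/8100
Gini = 1 - Σpᵢ² = 1 - 4212/8100 = 0.48

0.48


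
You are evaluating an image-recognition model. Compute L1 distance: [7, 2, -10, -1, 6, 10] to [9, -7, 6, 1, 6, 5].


d = |7-9| + |2+ 7| + |-10-6| + |-1-1| + |6-6| + |10-5|
  = 2 + 9 + 16 + 2 + 0 + 5
  = 34

34


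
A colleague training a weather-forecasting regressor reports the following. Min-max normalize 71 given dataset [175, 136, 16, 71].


min=16, max=175
(71-16)/(175-16) = 55/159 = 0.3459

0.3459


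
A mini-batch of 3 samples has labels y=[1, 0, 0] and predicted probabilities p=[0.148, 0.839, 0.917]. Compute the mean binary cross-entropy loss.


L[0] = -ln(0.148) = 1.9105
L[1] = -ln(1-0.839) = -ln(0.161) = 1.8264
L[2] = -ln(1-0.917) = -ln(0.083) = 2.4889
mean = (1.9105 + 1.8264 + 2.4889)/3 = 2.0753

2.0753


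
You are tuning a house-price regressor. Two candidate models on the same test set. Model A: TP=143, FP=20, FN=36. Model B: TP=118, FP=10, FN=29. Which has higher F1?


Model A: P=143/163=0.8773, R=143/179=0.7989, F1=2PR/(P+R)=2TP/(2TP+FP+FN)=286/342=0.8363
Model B: P=118/128=0.9219, R=118/147=0.8027, F1=2PR/(P+R)=2TP/(2TP+FP+FN)=236/275=0.8582
0.8363 < 0.8582 → Model B

Model B


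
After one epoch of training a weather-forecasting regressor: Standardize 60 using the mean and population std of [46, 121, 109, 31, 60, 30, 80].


μ = 68.1429, σ = 33.7953
z = (60 - 68.1429)/33.7953 = -0.2409

-0.2409


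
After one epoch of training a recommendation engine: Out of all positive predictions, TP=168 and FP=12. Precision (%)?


Precision = TP/(TP+FP)
= 168/(168+12)
= 168/180 = 93.33%

93.33%


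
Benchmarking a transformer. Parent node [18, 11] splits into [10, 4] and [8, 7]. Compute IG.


Parent = [18, 11], H_parent = 0.9576
H_left = 0.8631 (n=14), H_right = 0.9968 (n=15)
H_children = (14/29)·0.8631 + (15/29)·0.9968 = 0.9323
IG = 0.9576 - 0.9323 = 0.0253

0.0253


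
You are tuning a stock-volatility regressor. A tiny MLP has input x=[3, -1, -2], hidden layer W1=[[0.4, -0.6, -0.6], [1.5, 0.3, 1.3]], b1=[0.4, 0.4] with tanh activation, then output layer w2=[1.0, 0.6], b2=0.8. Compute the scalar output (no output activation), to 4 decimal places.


z1[0] = (0.4)·(3) + (-0.6)·(-1) + (-0.6)·(-2) + 0.4 = 3.4
z1[1] = (1.5)·(3) + (0.3)·(-1) + (1.3)·(-2) + 0.4 = 2.0
h = tanh(z1) = [0.9978, 0.964]
output = (1.0)·(0.9978) + (0.6)·(0.964) + 0.8 = 2.3762

2.3762


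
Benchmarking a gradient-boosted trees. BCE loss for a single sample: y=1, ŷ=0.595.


BCE = -[y·ln(p) + (1-y)·ln(1-p)]
= -1·ln(0.595) - 0
= -ln(0.595) = 0.5192

0.5192


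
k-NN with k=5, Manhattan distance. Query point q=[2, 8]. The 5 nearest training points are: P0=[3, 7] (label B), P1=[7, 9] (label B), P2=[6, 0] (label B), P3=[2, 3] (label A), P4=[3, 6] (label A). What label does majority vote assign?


d(q,P0) = 2  (label B)
d(q,P1) = 6  (label B)
d(q,P2) = 12  (label B)
d(q,P3) = 5  (label A)
d(q,P4) = 3  (label A)
Votes: A=2, B=3
Majority → B

B


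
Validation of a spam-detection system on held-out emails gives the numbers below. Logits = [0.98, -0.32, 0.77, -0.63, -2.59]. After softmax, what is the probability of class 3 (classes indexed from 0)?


Exponentials: e^0.98=2.6645, e^-0.32=0.7261, e^0.77=2.1598, e^-0.63=0.5326, e^-2.59=0.075
Sum = 6.158
Softmax = [0.4327, 0.1179, 0.3507, 0.0865, 0.0122]
p[3] = 0.5326/6.158 = 0.0865

0.0865


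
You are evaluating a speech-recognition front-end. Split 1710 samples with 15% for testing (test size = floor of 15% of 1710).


Test = ⌊1710·15/100⌋ = 256
Train = 1710 - 256 = 1454

Train: 1454, Test: 256


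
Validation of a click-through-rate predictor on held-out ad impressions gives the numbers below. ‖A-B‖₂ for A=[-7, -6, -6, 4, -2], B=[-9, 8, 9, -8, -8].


d = √((-7+ 9)² + (-6-8)² + (-6-9)² + (4+ 8)² + (-2+ 8)²)
  = √(4 + 196 + 225 + 144 + 36)
  = √605 = 24.5967

24.5967


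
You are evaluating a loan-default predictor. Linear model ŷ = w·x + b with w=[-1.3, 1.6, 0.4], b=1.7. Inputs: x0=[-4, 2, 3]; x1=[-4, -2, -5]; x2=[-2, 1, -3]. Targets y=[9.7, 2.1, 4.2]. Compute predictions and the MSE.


ŷ0 = (-1.3)·(-4) + (1.6)·(2) + (0.4)·(3) + 1.7 = 11.3
ŷ1 = (-1.3)·(-4) + (1.6)·(-2) + (0.4)·(-5) + 1.7 = 1.7
ŷ2 = (-1.3)·(-2) + (1.6)·(1) + (0.4)·(-3) + 1.7 = 4.7
errors² = [2.56, 0.16, 0.25]
MSE = 2.9700/3 = 0.99

0.99


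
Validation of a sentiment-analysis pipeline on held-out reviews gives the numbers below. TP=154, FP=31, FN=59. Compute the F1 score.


Precision = 154/185 = 0.8324
Recall = 154/213 = 0.723
F1 = 2·P·R/(P+R) = 2·TP/(2·TP+FP+FN) = 308/(308+31+59) = 308/398 = 0.7739

0.7739


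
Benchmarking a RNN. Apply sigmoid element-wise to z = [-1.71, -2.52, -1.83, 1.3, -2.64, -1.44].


σ(-1.71) = 1/(1+e^1.71) = 0.1532
σ(-2.52) = 1/(1+e^2.52) = 0.0745
σ(-1.83) = 1/(1+e^1.83) = 0.1382
σ(1.3) = 1/(1+e^-1.3) = 0.7858
σ(-2.64) = 1/(1+e^2.64) = 0.0666
σ(-1.44) = 1/(1+e^1.44) = 0.1915
result = [0.1532, 0.0745, 0.1382, 0.7858, 0.0666, 0.1915]

[0.1532, 0.0745, 0.1382, 0.7858, 0.0666, 0.1915]


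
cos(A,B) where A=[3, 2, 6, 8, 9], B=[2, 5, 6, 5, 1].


A·B = 3·2 + 2·5 + 6·6 + 8·5 + 9·1 = 101
‖A‖ = √194 = 13.9284, ‖B‖ = √91 = 9.5394
cos = 101/(√194·√91) = 101/√17654 = 0.7602

0.7602


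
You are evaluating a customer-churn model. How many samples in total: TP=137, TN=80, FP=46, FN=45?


Total = TP + TN + FP + FN
= 137 + 80 + 46 + 45
= 308
(Predicted positive: 183, predicted negative: 125)

308


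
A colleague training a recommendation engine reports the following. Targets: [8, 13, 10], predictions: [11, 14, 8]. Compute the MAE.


Absolute errors: |8-11|=3, |13-14|=1, |10-8|=2
Sum = 6
MAE = 6/3 = 2

2


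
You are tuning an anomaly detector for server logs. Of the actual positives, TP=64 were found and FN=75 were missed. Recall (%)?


Recall = TP/(TP+FN)
= 64/(64+75)
= 64/139 = 46.04%

46.04%


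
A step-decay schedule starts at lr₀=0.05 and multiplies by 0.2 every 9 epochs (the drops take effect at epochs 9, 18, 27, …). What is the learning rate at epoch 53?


n_drops = ⌊53/9⌋ = 5
lr = 0.05·0.2^5 = 0.05·0.00032 = 0.000016

0.000016


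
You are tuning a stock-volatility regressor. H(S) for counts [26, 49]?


Probabilities: [26/75, 49/75] ≈ [0.3467, 0.6533]
H = -((26/75)·log₂(26/75) + (49/75)·log₂(49/75))
  = 0.9311 bits

0.9311 bits


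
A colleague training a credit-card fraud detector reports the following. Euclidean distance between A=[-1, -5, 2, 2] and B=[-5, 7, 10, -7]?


d = √((-1+ 5)² + (-5-7)² + (2-10)² + (2+ 7)²)
  = √(16 + 144 + 64 + 81)
  = √305 = 17.4642

17.4642


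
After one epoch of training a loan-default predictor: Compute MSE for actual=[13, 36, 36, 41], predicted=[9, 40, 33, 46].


Squared errors: (13-9)²=16, (36-40)²=16, (36-33)²=9, (41-46)²=25
Sum = 66
MSE = 66/4 = 33/2

33/2


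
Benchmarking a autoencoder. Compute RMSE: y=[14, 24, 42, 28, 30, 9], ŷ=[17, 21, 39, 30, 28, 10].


MSE = 36/6 = 6
RMSE = √(36/6) = 2.4495

2.4495


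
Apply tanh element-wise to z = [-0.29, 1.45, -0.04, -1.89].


tanh(-0.29) = -0.2821
tanh(1.45) = 0.8957
tanh(-0.04) = -0.04
tanh(-1.89) = -0.9554
result = [-0.2821, 0.8957, -0.04, -0.9554]

[-0.2821, 0.8957, -0.04, -0.9554]


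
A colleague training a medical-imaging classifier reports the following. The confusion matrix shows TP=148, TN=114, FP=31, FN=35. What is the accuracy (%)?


Accuracy = (TP+TN)/(TP+TN+FP+FN)
= (148+114)/(328)
= 262/328 = 79.88%

79.88%


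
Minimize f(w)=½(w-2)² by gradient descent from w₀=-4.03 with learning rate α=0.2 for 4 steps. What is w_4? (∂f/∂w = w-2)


step 1: grad = -4.03-2 = -6.03; w = -4.03 - 0.2·(-6.03) = -2.824
step 2: grad = -2.824-2 = -4.824; w = -2.824 - 0.2·(-4.824) = -1.8592
step 3: grad = -1.8592-2 = -3.8592; w = -1.8592 - 0.2·(-3.8592) = -1.08736
step 4: grad = -1.08736-2 = -3.08736; w = -1.08736 - 0.2·(-3.08736) = -0.469888

-0.469888


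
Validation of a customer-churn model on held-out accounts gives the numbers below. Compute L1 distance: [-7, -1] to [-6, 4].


d = |-7+ 6| + |-1-4|
  = 1 + 5
  = 6

6


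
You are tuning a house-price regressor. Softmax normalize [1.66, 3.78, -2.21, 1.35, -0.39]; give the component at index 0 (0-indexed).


Exponentials: e^1.66=5.2593, e^3.78=43.816, e^-2.21=0.1097, e^1.35=3.8574, e^-0.39=0.6771
Sum = 53.7195
Softmax = [0.0979, 0.8156, 0.002, 0.0718, 0.0126]
p[0] = 5.2593/53.7195 = 0.0979

0.0979


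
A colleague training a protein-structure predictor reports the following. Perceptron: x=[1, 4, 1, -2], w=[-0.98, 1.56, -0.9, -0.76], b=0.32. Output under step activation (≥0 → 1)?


z = (1)·(-0.98) + (4)·(1.56) + (1)·(-0.9) + (-2)·(-0.76) + 0.32
  = 6.2
step(z) = 1 (z≥0)

1


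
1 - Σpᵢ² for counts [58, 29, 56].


Probabilities: [58/143, 29/143, 56/143] ≈ [0.4056, 0.2028, 0.3916]
Σpᵢ² = (3364 + 841 + 3136)/143² = 7341/20449
Gini = 1 - Σpᵢ² = 1 - 7341/20449 = 0.641

0.641


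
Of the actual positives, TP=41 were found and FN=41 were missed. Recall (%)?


Recall = TP/(TP+FN)
= 41/(41+41)
= 41/82 = 50.0%

50.0%


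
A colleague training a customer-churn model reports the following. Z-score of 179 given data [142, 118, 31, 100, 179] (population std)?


μ = 114, σ = 49.2138
z = (179 - 114)/49.2138 = 1.3208

1.3208


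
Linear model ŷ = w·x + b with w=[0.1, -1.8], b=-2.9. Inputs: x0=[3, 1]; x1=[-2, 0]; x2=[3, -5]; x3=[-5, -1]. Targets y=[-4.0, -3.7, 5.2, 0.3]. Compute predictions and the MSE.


ŷ0 = (0.1)·(3) + (-1.8)·(1) - 2.9 = -4.4
ŷ1 = (0.1)·(-2) + (-1.8)·(0) - 2.9 = -3.1
ŷ2 = (0.1)·(3) + (-1.8)·(-5) - 2.9 = 6.4
ŷ3 = (0.1)·(-5) + (-1.8)·(-1) - 2.9 = -1.6
errors² = [0.16, 0.36, 1.44, 3.61]
MSE = 5.5700/4 = 1.3925

1.3925


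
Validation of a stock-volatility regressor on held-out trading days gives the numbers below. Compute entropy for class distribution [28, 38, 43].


Probabilities: [28/109, 38/109, 43/109] ≈ [0.2569, 0.3486, 0.3945]
H = -((28/109)·log₂(28/109) + (38/109)·log₂(38/109) + (43/109)·log₂(43/109))
  = 1.5631 bits

1.5631 bits


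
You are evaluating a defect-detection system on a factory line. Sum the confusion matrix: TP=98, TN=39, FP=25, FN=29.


Total = TP + TN + FP + FN
= 98 + 39 + 25 + 29
= 191
(Predicted positive: 123, predicted negative: 68)

191


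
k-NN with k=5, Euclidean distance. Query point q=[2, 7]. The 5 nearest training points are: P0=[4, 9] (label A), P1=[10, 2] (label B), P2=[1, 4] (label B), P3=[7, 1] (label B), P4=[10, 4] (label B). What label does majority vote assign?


d(q,P0) = 2.8284  (label A)
d(q,P1) = 9.434  (label B)
d(q,P2) = 3.1623  (label B)
d(q,P3) = 7.8102  (label B)
d(q,P4) = 8.544  (label B)
Votes: A=1, B=4
Majority → B

B


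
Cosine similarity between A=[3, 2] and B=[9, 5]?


A·B = 3·9 + 2·5 = 37
‖A‖ = √13 = 3.6056, ‖B‖ = √106 = 10.2956
cos = 37/(√13·√106) = 37/√1378 = 0.9967

0.9967


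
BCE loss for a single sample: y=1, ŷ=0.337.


BCE = -[y·ln(p) + (1-y)·ln(1-p)]
= -1·ln(0.337) - 0
= -ln(0.337) = 1.0877

1.0877


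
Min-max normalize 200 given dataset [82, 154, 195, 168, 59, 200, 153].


min=59, max=200
(200-59)/(200-59) = 141/141 = 1.0

1.0


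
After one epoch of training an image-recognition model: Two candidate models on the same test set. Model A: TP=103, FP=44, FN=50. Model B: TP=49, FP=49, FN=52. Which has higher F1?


Model A: P=103/147=0.7007, R=103/153=0.6732, F1=2PR/(P+R)=2TP/(2TP+FP+FN)=206/300=0.6867
Model B: P=49/98=0.5, R=49/101=0.4851, F1=2PR/(P+R)=2TP/(2TP+FP+FN)=98/199=0.4925
0.6867 > 0.4925 → Model A

Model A


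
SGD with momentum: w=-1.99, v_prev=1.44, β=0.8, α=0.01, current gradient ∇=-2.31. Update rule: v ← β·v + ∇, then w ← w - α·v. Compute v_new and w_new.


v_new = 0.8·1.44 - 2.31 = 1.152 - 2.31 = -1.158
w_new = -1.99 - 0.01·-1.158 = -1.99 + 0.01158 = -1.97842

v_new=-1.158, w_new=-1.97842


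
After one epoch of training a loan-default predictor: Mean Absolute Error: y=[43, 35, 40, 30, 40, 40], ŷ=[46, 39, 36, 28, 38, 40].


Absolute errors: |43-46|=3, |35-39|=4, |40-36|=4, |30-28|=2, |40-38|=2, |40-40|=0
Sum = 15
MAE = 15/6 = 5/2

5/2


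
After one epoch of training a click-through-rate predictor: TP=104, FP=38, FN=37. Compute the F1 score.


Precision = 104/142 = 0.7324
Recall = 104/141 = 0.7376
F1 = 2·P·R/(P+R) = 2·TP/(2·TP+FP+FN) = 208/(208+38+37) = 208/283 = 0.735

0.735


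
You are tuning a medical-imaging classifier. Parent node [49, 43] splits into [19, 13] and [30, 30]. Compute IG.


Parent = [49, 43], H_parent = 0.9969
H_left = 0.9745 (n=32), H_right = 1 (n=60)
H_children = (32/92)·0.9745 + (60/92)·1 = 0.9911
IG = 0.9969 - 0.9911 = 0.0058

0.0058


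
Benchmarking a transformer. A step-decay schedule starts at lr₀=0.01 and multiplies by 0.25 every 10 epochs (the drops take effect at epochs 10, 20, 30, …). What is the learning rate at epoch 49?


n_drops = ⌊49/10⌋ = 4
lr = 0.01·0.25^4 = 0.01·0.00390625 = 0.0000390625

0.0000390625


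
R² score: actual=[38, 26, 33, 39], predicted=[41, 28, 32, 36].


ȳ = 34
SS_res = Σ(y-ŷ)² = 23
SS_tot = Σ(y-ȳ)² = 106
R² = 1 - SS_res/SS_tot = 1 - 0.217 = 0.783

0.783


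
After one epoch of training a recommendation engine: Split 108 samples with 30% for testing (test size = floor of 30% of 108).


Test = ⌊108·30/100⌋ = 32
Train = 108 - 32 = 76

Train: 76, Test: 32


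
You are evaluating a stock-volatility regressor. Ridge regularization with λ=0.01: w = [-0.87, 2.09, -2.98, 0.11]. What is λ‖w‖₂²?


‖w‖₂² = (-0.87)² + (2.09)² + (-2.98)² + (0.11)²
     = 0.7569 + 4.3681 + 8.8804 + 0.0121
     = 14.0175
λ·‖w‖₂² = 0.01·14.0175 = 0.140175

0.140175


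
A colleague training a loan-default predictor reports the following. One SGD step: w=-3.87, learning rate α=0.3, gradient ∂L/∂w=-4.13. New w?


w_new = w - α·∇
= -3.87 - 0.3·-4.13
= -3.87 + 1.239
= -2.631

-2.631


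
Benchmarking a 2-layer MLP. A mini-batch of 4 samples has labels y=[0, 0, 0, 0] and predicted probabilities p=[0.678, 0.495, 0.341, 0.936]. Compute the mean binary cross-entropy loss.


L[0] = -ln(1-0.678) = -ln(0.322) = 1.1332
L[1] = -ln(1-0.495) = -ln(0.505) = 0.6832
L[2] = -ln(1-0.341) = -ln(0.659) = 0.417
L[3] = -ln(1-0.936) = -ln(0.064) = 2.7489
mean = (1.1332 + 0.6832 + 0.417 + 2.7489)/4 = 1.2456

1.2456


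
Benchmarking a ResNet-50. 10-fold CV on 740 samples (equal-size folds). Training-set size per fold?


Fold size = 740/10 = 74
Training per fold = 740 - 74 = 666

666


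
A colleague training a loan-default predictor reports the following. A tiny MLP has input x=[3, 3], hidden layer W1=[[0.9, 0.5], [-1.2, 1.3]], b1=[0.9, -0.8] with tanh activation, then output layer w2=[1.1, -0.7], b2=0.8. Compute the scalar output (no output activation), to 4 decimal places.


z1[0] = (0.9)·(3) + (0.5)·(3) + 0.9 = 5.1
z1[1] = (-1.2)·(3) + (1.3)·(3) - 0.8 = -0.5
h = tanh(z1) = [0.9999, -0.4621]
output = (1.1)·(0.9999) + (-0.7)·(-0.4621) + 0.8 = 2.2234

2.2234


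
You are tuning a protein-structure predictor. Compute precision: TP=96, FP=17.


Precision = TP/(TP+FP)
= 96/(96+17)
= 96/113 = 84.96%

84.96%


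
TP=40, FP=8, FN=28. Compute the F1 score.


Precision = 40/48 = 0.8333
Recall = 40/68 = 0.5882
F1 = 2·P·R/(P+R) = 2·TP/(2·TP+FP+FN) = 80/(80+8+28) = 80/116 = 0.6897

0.6897


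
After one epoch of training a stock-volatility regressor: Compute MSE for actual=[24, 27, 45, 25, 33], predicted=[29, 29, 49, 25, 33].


Squared errors: (24-29)²=25, (27-29)²=4, (45-49)²=16, (25-25)²=0, (33-33)²=0
Sum = 45
MSE = 45/5 = 9

9


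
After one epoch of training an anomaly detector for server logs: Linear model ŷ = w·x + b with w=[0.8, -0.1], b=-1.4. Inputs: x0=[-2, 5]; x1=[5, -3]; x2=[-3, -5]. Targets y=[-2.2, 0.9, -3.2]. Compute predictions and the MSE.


ŷ0 = (0.8)·(-2) + (-0.1)·(5) - 1.4 = -3.5
ŷ1 = (0.8)·(5) + (-0.1)·(-3) - 1.4 = 2.9
ŷ2 = (0.8)·(-3) + (-0.1)·(-5) - 1.4 = -3.3
errors² = [1.69, 4.0, 0.01]
MSE = 5.7000/3 = 1.9

1.9


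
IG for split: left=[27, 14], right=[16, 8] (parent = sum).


Parent = [43, 22], H_parent = 0.9233
H_left = 0.9262 (n=41), H_right = 0.9183 (n=24)
H_children = (41/65)·0.9262 + (24/65)·0.9183 = 0.9233
IG = 0.9233 - 0.9233 = 0.0

0.0


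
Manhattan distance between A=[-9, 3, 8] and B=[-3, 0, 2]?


d = |-9+ 3| + |3-0| + |8-2|
  = 6 + 3 + 6
  = 15

15


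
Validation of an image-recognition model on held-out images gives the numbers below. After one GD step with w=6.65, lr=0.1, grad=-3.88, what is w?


w_new = w - α·∇
= 6.65 - 0.1·-3.88
= 6.65 + 0.388
= 7.038

7.038


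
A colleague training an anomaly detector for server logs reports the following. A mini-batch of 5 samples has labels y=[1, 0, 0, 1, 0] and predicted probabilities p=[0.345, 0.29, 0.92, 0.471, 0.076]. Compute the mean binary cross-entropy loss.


L[0] = -ln(0.345) = 1.0642
L[1] = -ln(1-0.29) = -ln(0.71) = 0.3425
L[2] = -ln(1-0.92) = -ln(0.08) = 2.5257
L[3] = -ln(0.471) = 0.7529
L[4] = -ln(1-0.076) = -ln(0.924) = 0.079
mean = (1.0642 + 0.3425 + 2.5257 + 0.7529 + 0.079)/5 = 0.9529

0.9529


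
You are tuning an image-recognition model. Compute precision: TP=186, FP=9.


Precision = TP/(TP+FP)
= 186/(186+9)
= 186/195 = 95.38%

95.38%


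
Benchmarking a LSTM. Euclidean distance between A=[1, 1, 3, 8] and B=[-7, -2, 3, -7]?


d = √((1+ 7)² + (1+ 2)² + (3-3)² + (8+ 7)²)
  = √(64 + 9 + 0 + 225)
  = √298 = 17.2627

17.2627


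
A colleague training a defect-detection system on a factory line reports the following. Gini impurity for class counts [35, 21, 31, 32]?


Probabilities: [35/119, 21/119, 31/119, 32/119] ≈ [0.2941, 0.1765, 0.2605, 0.2689]
Σpᵢ² = (1225 + 441 + 961 + 1024)/119² = 3651/14161
Gini = 1 - Σpᵢ² = 1 - 3651/14161 = 0.7422

0.7422


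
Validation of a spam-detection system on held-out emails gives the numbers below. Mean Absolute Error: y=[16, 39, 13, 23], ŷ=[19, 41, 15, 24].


Absolute errors: |16-19|=3, |39-41|=2, |13-15|=2, |23-24|=1
Sum = 8
MAE = 8/4 = 2

2


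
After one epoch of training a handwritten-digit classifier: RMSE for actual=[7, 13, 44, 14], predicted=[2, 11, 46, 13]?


MSE = 34/4 = 8.5
RMSE = √(34/4) = 2.9155

2.9155


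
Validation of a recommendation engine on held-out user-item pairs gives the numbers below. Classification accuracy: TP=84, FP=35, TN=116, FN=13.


Accuracy = (TP+TN)/(TP+TN+FP+FN)
= (84+116)/(248)
= 200/248 = 80.65%

80.65%


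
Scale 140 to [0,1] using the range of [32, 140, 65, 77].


min=32, max=140
(140-32)/(140-32) = 108/108 = 1.0

1.0


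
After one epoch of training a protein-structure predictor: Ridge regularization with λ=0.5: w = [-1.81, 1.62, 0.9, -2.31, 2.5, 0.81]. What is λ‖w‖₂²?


‖w‖₂² = (-1.81)² + (1.62)² + (0.9)² + (-2.31)² + (2.5)² + (0.81)²
     = 3.2761 + 2.6244 + 0.81 + 5.3361 + 6.25 + 0.6561
     = 18.9527
λ·‖w‖₂² = 0.5·18.9527 = 9.47635

9.47635


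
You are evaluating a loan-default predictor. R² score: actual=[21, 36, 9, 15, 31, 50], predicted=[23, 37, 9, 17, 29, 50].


ȳ = 27
SS_res = Σ(y-ŷ)² = 13
SS_tot = Σ(y-ȳ)² = 1130
R² = 1 - SS_res/SS_tot = 1 - 0.0115 = 0.9885

0.9885


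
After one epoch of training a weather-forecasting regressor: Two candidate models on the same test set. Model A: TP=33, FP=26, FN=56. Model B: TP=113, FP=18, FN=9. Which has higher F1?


Model A: P=33/59=0.5593, R=33/89=0.3708, F1=2PR/(P+R)=2TP/(2TP+FP+FN)=66/148=0.4459
Model B: P=113/131=0.8626, R=113/122=0.9262, F1=2PR/(P+R)=2TP/(2TP+FP+FN)=226/253=0.8933
0.4459 < 0.8933 → Model B

Model B


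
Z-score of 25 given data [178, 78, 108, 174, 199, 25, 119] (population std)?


μ = 125.8571, σ = 57.5883
z = (25 - 125.8571)/57.5883 = -1.7513

-1.7513


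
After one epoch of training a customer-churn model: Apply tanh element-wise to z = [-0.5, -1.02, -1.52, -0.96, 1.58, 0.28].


tanh(-0.5) = -0.4621
tanh(-1.02) = -0.7699
tanh(-1.52) = -0.9087
tanh(-0.96) = -0.7443
tanh(1.58) = 0.9186
tanh(0.28) = 0.2729
result = [-0.4621, -0.7699, -0.9087, -0.7443, 0.9186, 0.2729]

[-0.4621, -0.7699, -0.9087, -0.7443, 0.9186, 0.2729]


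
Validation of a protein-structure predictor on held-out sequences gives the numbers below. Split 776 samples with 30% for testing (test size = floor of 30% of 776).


Test = ⌊776·30/100⌋ = 232
Train = 776 - 232 = 544

Train: 544, Test: 232


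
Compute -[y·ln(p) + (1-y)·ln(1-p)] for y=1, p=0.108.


BCE = -[y·ln(p) + (1-y)·ln(1-p)]
= -1·ln(0.108) - 0
= -ln(0.108) = 2.2256

2.2256


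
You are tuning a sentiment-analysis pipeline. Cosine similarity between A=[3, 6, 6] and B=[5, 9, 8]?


A·B = 3·5 + 6·9 + 6·8 = 117
‖A‖ = √81 = 9, ‖B‖ = √170 = 13.0384
cos = 117/(√81·√170) = 117/√13770 = 0.9971

0.9971


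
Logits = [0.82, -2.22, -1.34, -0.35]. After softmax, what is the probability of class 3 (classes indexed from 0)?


Exponentials: e^0.82=2.2705, e^-2.22=0.1086, e^-1.34=0.2618, e^-0.35=0.7047
Sum = 3.3456
Softmax = [0.6786, 0.0325, 0.0783, 0.2106]
p[3] = 0.7047/3.3456 = 0.2106

0.2106


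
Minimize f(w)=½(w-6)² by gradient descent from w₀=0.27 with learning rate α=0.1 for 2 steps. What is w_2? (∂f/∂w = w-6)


step 1: grad = 0.27-6 = -5.73; w = 0.27 - 0.1·(-5.73) = 0.843
step 2: grad = 0.843-6 = -5.157; w = 0.843 - 0.1·(-5.157) = 1.3587

1.3587


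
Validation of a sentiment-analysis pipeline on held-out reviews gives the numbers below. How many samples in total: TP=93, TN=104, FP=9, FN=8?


Total = TP + TN + FP + FN
= 93 + 104 + 9 + 8
= 214
(Predicted positive: 102, predicted negative: 112)

214


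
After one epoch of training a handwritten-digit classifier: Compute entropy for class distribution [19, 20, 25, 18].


Probabilities: [19/82, 20/82, 25/82, 18/82] ≈ [0.2317, 0.2439, 0.3049, 0.2195]
H = -((19/82)·log₂(19/82) + (20/82)·log₂(20/82) + (25/82)·log₂(25/82) + (18/82)·log₂(18/82))
  = 1.988 bits

1.988 bits


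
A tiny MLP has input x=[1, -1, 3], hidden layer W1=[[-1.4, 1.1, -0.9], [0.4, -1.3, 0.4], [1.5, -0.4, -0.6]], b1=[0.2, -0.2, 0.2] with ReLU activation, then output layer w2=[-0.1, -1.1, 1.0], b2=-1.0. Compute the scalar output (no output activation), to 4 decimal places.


z1[0] = (-1.4)·(1) + (1.1)·(-1) + (-0.9)·(3) + 0.2 = -5.0
z1[1] = (0.4)·(1) + (-1.3)·(-1) + (0.4)·(3) - 0.2 = 2.7
z1[2] = (1.5)·(1) + (-0.4)·(-1) + (-0.6)·(3) + 0.2 = 0.3
h = ReLU(z1) = [0.0, 2.7, 0.3]
output = (-0.1)·(0.0) + (-1.1)·(2.7) + (1.0)·(0.3) - 1.0 = -3.67

-3.67


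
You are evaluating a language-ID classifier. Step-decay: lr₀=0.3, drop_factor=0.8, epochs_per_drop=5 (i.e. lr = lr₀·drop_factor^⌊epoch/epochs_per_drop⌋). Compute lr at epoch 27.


n_drops = ⌊27/5⌋ = 5
lr = 0.3·0.8^5 = 0.3·0.32768 = 0.098304

0.098304


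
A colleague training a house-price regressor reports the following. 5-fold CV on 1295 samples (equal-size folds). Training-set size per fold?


Fold size = 1295/5 = 259
Training per fold = 1295 - 259 = 1036

1036


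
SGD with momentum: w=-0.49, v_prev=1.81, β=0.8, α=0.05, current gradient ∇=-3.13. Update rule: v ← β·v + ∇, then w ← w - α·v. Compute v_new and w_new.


v_new = 0.8·1.81 - 3.13 = 1.448 - 3.13 = -1.682
w_new = -0.49 - 0.05·-1.682 = -0.49 + 0.0841 = -0.4059

v_new=-1.682, w_new=-0.4059


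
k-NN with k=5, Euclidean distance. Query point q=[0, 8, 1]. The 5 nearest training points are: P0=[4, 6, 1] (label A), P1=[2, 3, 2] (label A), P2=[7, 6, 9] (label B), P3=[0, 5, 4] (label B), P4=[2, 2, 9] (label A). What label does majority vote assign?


d(q,P0) = 4.4721  (label A)
d(q,P1) = 5.4772  (label A)
d(q,P2) = 10.8167  (label B)
d(q,P3) = 4.2426  (label B)
d(q,P4) = 10.198  (label A)
Votes: A=3, B=2
Majority → A

A


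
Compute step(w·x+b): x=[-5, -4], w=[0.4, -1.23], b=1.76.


z = (-5)·(0.4) + (-4)·(-1.23) + 1.76
  = 4.68
step(z) = 1 (z≥0)

1


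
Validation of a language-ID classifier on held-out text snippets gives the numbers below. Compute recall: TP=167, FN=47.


Recall = TP/(TP+FN)
= 167/(167+47)
= 167/214 = 78.04%

78.04%


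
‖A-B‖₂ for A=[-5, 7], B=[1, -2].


d = √((-5-1)² + (7+ 2)²)
  = √(36 + 81)
  = √117 = 10.8167

10.8167


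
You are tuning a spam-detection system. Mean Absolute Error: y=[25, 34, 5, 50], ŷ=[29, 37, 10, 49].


Absolute errors: |25-29|=4, |34-37|=3, |5-10|=5, |50-49|=1
Sum = 13
MAE = 13/4 = 13/4

13/4


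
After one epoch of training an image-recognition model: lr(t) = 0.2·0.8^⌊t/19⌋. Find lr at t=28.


n_drops = ⌊28/19⌋ = 1
lr = 0.2·0.8^1 = 0.2·0.8 = 0.16

0.16


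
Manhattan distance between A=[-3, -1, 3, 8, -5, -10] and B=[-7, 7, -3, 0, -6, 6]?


d = |-3+ 7| + |-1-7| + |3+ 3| + |8-0| + |-5+ 6| + |-10-6|
  = 4 + 8 + 6 + 8 + 1 + 16
  = 43

43


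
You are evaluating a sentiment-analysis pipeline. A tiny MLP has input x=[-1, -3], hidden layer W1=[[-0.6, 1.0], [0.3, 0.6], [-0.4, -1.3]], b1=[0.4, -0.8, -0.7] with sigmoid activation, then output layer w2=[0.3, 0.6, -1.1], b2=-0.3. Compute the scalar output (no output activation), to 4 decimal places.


z1[0] = (-0.6)·(-1) + (1.0)·(-3) + 0.4 = -2.0
z1[1] = (0.3)·(-1) + (0.6)·(-3) - 0.8 = -2.9
z1[2] = (-0.4)·(-1) + (-1.3)·(-3) - 0.7 = 3.6
h = sigmoid(z1) = [0.1192, 0.0522, 0.9734]
output = (0.3)·(0.1192) + (0.6)·(0.0522) + (-1.1)·(0.9734) - 0.3 = -1.3037

-1.3037


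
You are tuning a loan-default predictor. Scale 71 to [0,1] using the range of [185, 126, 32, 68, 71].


min=32, max=185
(71-32)/(185-32) = 39/153 = 0.2549

0.2549


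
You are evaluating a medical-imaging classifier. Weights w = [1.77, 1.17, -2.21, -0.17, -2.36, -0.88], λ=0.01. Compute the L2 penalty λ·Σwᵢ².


‖w‖₂² = (1.77)² + (1.17)² + (-2.21)² + (-0.17)² + (-2.36)² + (-0.88)²
     = 3.1329 + 1.3689 + 4.8841 + 0.0289 + 5.5696 + 0.7744
     = 15.7588
λ·‖w‖₂² = 0.01·15.7588 = 0.157588

0.157588


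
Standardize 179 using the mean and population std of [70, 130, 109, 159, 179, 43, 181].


μ = 124.4286, σ = 49.621
z = (179 - 124.4286)/49.621 = 1.0998

1.0998


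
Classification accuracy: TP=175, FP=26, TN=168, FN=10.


Accuracy = (TP+TN)/(TP+TN+FP+FN)
= (175+168)/(379)
= 343/379 = 90.5%

90.5%


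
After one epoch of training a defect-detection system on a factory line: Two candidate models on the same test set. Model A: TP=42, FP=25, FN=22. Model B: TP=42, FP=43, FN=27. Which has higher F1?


Model A: P=42/67=0.6269, R=42/64=0.6562, F1=2PR/(P+R)=2TP/(2TP+FP+FN)=84/131=0.6412
Model B: P=42/85=0.4941, R=42/69=0.6087, F1=2PR/(P+R)=2TP/(2TP+FP+FN)=84/154=0.5455
0.6412 > 0.5455 → Model A

Model A


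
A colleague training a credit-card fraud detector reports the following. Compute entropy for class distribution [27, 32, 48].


Probabilities: [27/107, 32/107, 48/107] ≈ [0.2523, 0.2991, 0.4486]
H = -((27/107)·log₂(27/107) + (32/107)·log₂(32/107) + (48/107)·log₂(48/107))
  = 1.5409 bits

1.5409 bits


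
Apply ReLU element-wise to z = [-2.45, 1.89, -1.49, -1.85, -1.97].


ReLU(-2.45) = max(0, -2.45) = 0.0
ReLU(1.89) = max(0, 1.89) = 1.89
ReLU(-1.49) = max(0, -1.49) = 0.0
ReLU(-1.85) = max(0, -1.85) = 0.0
ReLU(-1.97) = max(0, -1.97) = 0.0
result = [0.0, 1.89, 0.0, 0.0, 0.0]

[0.0, 1.89, 0.0, 0.0, 0.0]


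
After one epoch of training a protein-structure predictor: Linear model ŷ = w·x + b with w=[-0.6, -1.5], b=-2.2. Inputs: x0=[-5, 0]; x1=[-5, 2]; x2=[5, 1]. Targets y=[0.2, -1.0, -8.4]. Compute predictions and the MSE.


ŷ0 = (-0.6)·(-5) + (-1.5)·(0) - 2.2 = 0.8
ŷ1 = (-0.6)·(-5) + (-1.5)·(2) - 2.2 = -2.2
ŷ2 = (-0.6)·(5) + (-1.5)·(1) - 2.2 = -6.7
errors² = [0.36, 1.44, 2.89]
MSE = 4.6900/3 = 1.5633

1.5633


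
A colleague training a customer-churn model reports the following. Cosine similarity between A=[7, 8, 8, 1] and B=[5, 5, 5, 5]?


A·B = 7·5 + 8·5 + 8·5 + 1·5 = 120
‖A‖ = √178 = 13.3417, ‖B‖ = √100 = 10
cos = 120/(√178·√100) = 120/√17800 = 0.8994

0.8994
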